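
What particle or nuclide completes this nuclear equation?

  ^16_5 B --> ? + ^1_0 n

Conserve mass number: 16 = A + 1, so A = 15.
Conserve atomic number: 5 = Z + 0, so Z = 5.
Z = 5 is boron, so the species is ^15_5 B.

B-15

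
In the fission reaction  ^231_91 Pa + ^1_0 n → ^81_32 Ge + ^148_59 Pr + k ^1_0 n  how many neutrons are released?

3

Conserve mass number: 232 = 81 + 148 + k, so k = 232 − 229 = 3.
Check atomic number: 91 = 32 + 59 + 0 = 91. ✓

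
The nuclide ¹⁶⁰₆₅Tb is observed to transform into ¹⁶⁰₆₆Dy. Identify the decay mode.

beta-minus decay

ΔA = 160 − 160 = 0; ΔZ = 66 − 65 = +1.
A is unchanged and Z rises by 1 — a neutron has become a proton (β⁻ decay).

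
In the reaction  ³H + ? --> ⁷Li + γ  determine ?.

Conserve mass number: 3 + A = 7 + 0, so A = 4.
Conserve atomic number: 1 + Z = 3 + 0, so Z = 2.
A = 4 and Z = 2 is ⁴He — an alpha particle.

alpha particle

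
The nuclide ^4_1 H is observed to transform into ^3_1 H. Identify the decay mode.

neutron emission

ΔA = 3 − 4 = -1; ΔZ = 1 − 1 = +0.
A drops by 1 with Z unchanged — a neutron was emitted.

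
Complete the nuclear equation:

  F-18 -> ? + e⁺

Conserve mass number: 18 = A + 0, so A = 18.
Conserve atomic number: 9 = Z + 1, so Z = 8.
Z = 8 is oxygen, so the species is O-18.

O-18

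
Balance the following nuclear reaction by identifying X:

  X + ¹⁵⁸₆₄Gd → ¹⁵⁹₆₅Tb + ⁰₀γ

Conserve mass number: A + 158 = 159 + 0, so A = 1.
Conserve atomic number: Z + 64 = 65 + 0, so Z = 1.
A = 1 and Z = 1 is ¹₁H — a proton.

proton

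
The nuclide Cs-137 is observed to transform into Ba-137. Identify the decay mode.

beta-minus decay

ΔA = 137 − 137 = 0; ΔZ = 56 − 55 = +1.
A is unchanged and Z rises by 1 — a neutron has become a proton (β⁻ decay).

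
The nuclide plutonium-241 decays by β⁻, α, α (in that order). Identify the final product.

Pa-233

Start: (A, Z) = (241, 94).
After β⁻: (241, 95).
After α: (237, 93).
After α: (233, 91).
Z = 91 is protactinium.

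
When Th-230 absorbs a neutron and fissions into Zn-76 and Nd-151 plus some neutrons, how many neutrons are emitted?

4

Conserve mass number: 231 = 76 + 151 + k, so k = 231 − 227 = 4.
Check atomic number: 90 = 30 + 60 + 0 = 90. ✓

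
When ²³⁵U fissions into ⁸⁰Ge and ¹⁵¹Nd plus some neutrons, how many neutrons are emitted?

4

Conserve mass number: 235 = 80 + 151 + k, so k = 235 − 231 = 4.
Check atomic number: 92 = 32 + 60 + 0 = 92. ✓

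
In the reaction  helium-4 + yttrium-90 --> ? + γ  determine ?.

Conserve mass number: 4 + 90 = A + 0, so A = 94.
Conserve atomic number: 2 + 39 = Z + 0, so Z = 41.
Z = 41 is niobium, so the species is niobium-94.

Nb-94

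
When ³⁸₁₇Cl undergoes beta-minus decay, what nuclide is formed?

Ar-38

Beta-minus decay: mass number changes by +0, atomic number by +1.
A: 38 = 38; Z: 17 + 1 = 18.
Z = 18 is argon, so the daughter is ³⁸₁₈Ar.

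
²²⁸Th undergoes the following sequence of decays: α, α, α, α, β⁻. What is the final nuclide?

Start: (A, Z) = (228, 90).
After α: (224, 88).
After α: (220, 86).
After α: (216, 84).
After α: (212, 82).
After β⁻: (212, 83).
Z = 83 is bismuth.

Bi-212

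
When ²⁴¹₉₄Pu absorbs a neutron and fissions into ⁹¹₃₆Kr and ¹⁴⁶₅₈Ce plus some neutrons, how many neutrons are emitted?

Conserve mass number: 242 = 91 + 146 + k, so k = 242 − 237 = 5.
Check atomic number: 94 = 36 + 58 + 0 = 94. ✓

5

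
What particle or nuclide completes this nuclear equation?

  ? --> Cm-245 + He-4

Cf-249

Conserve mass number: A = 245 + 4, so A = 249.
Conserve atomic number: Z = 96 + 2, so Z = 98.
Z = 98 is californium, so the species is Cf-249.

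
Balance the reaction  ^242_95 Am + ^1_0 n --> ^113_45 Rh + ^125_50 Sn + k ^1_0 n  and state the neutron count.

Conserve mass number: 243 = 113 + 125 + k, so k = 243 − 238 = 5.
Check atomic number: 95 = 45 + 50 + 0 = 95. ✓

5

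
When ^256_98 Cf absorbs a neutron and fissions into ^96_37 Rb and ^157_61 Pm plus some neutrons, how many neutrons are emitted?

Conserve mass number: 257 = 96 + 157 + k, so k = 257 − 253 = 4.
Check atomic number: 98 = 37 + 61 + 0 = 98. ✓

4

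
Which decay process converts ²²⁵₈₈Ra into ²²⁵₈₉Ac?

ΔA = 225 − 225 = 0; ΔZ = 89 − 88 = +1.
A is unchanged and Z rises by 1 — a neutron has become a proton (β⁻ decay).

beta-minus decay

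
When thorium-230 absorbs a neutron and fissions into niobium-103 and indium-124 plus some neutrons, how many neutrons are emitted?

Conserve mass number: 231 = 103 + 124 + k, so k = 231 − 227 = 4.
Check atomic number: 90 = 41 + 49 + 0 = 90. ✓

4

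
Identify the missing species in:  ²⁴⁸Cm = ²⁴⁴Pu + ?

Conserve mass number: 248 = 244 + A, so A = 4.
Conserve atomic number: 96 = 94 + Z, so Z = 2.
A = 4 and Z = 2 is ⁴He — an alpha particle.

alpha particle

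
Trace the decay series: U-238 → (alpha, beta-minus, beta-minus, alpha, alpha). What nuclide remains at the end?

Ra-226

Start: (A, Z) = (238, 92).
After α: (234, 90).
After β⁻: (234, 91).
After β⁻: (234, 92).
After α: (230, 90).
After α: (226, 88).
Z = 88 is radium.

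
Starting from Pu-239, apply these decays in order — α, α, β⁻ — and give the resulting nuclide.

Pa-231

Start: (A, Z) = (239, 94).
After α: (235, 92).
After α: (231, 90).
After β⁻: (231, 91).
Z = 91 is protactinium.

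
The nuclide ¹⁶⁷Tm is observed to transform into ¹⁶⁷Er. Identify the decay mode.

beta-plus decay or electron capture

ΔA = 167 − 167 = 0; ΔZ = 68 − 69 = -1.
A is unchanged and Z drops by 1 — a proton has become a neutron (β⁺ emission or electron capture).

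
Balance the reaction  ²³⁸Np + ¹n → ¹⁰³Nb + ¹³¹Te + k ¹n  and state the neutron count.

Conserve mass number: 239 = 103 + 131 + k, so k = 239 − 234 = 5.
Check atomic number: 93 = 41 + 52 + 0 = 93. ✓

5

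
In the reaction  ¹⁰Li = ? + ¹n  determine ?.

Li-9

Conserve mass number: 10 = A + 1, so A = 9.
Conserve atomic number: 3 = Z + 0, so Z = 3.
Z = 3 is lithium, so the species is ⁹Li.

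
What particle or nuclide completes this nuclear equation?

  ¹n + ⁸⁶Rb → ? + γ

Conserve mass number: 1 + 86 = A + 0, so A = 87.
Conserve atomic number: 0 + 37 = Z + 0, so Z = 37.
Z = 37 is rubidium, so the species is ⁸⁷Rb.

Rb-87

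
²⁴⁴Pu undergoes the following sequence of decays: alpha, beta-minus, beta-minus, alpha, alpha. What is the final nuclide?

Start: (A, Z) = (244, 94).
After α: (240, 92).
After β⁻: (240, 93).
After β⁻: (240, 94).
After α: (236, 92).
After α: (232, 90).
Z = 90 is thorium.

Th-232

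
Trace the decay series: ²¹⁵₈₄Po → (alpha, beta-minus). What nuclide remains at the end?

Bi-211

Start: (A, Z) = (215, 84).
After α: (211, 82).
After β⁻: (211, 83).
Z = 83 is bismuth.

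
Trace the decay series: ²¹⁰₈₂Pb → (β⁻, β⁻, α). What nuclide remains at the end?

Pb-206

Start: (A, Z) = (210, 82).
After β⁻: (210, 83).
After β⁻: (210, 84).
After α: (206, 82).
Z = 82 is lead.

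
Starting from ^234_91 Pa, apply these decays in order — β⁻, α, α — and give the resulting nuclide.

Ra-226

Start: (A, Z) = (234, 91).
After β⁻: (234, 92).
After α: (230, 90).
After α: (226, 88).
Z = 88 is radium.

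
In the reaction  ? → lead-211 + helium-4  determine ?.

Po-215

Conserve mass number: A = 211 + 4, so A = 215.
Conserve atomic number: Z = 82 + 2, so Z = 84.
Z = 84 is polonium, so the species is polonium-215.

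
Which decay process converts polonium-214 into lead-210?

ΔA = 210 − 214 = -4; ΔZ = 82 − 84 = -2.
A drops by 4 and Z drops by 2 — the signature of alpha emission.

alpha decay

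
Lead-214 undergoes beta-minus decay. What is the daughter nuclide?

Bi-214

Beta-minus decay: mass number changes by +0, atomic number by +1.
A: 214 = 214; Z: 82 + 1 = 83.
Z = 83 is bismuth, so the daughter is bismuth-214.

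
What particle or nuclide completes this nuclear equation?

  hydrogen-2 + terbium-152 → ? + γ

Conserve mass number: 2 + 152 = A + 0, so A = 154.
Conserve atomic number: 1 + 65 = Z + 0, so Z = 66.
Z = 66 is dysprosium, so the species is dysprosium-154.

Dy-154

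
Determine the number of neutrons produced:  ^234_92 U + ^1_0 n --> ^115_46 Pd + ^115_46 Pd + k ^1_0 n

Conserve mass number: 235 = 115 + 115 + k, so k = 235 − 230 = 5.
Check atomic number: 92 = 46 + 46 + 0 = 92. ✓

5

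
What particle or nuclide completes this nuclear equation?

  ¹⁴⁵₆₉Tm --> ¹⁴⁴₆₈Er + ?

proton

Conserve mass number: 145 = 144 + A, so A = 1.
Conserve atomic number: 69 = 68 + Z, so Z = 1.
A = 1 and Z = 1 is ¹₁H — a proton.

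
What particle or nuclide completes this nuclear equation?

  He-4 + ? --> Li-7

triton

Conserve mass number: 4 + A = 7, so A = 3.
Conserve atomic number: 2 + Z = 3, so Z = 1.
A = 3 and Z = 1 is H-3 — a triton.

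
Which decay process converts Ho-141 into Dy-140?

ΔA = 140 − 141 = -1; ΔZ = 66 − 67 = -1.
A drops by 1 and Z drops by 1 — a proton was emitted.

proton emission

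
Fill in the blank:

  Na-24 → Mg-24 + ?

beta-minus particle

Conserve mass number: 24 = 24 + A, so A = 0.
Conserve atomic number: 11 = 12 + Z, so Z = -1.
A = 0 and Z = -1 is e⁻ — a beta-minus particle.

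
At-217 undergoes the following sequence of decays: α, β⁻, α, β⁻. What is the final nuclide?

Start: (A, Z) = (217, 85).
After α: (213, 83).
After β⁻: (213, 84).
After α: (209, 82).
After β⁻: (209, 83).
Z = 83 is bismuth.

Bi-209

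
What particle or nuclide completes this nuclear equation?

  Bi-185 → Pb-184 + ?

proton

Conserve mass number: 185 = 184 + A, so A = 1.
Conserve atomic number: 83 = 82 + Z, so Z = 1.
A = 1 and Z = 1 is H-1 — a proton.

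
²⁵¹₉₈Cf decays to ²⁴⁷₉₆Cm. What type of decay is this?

ΔA = 247 − 251 = -4; ΔZ = 96 − 98 = -2.
A drops by 4 and Z drops by 2 — the signature of alpha emission.

alpha decay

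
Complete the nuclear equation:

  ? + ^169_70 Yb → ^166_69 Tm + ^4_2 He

proton

Conserve mass number: A + 169 = 166 + 4, so A = 1.
Conserve atomic number: Z + 70 = 69 + 2, so Z = 1.
A = 1 and Z = 1 is ^1_1 H — a proton.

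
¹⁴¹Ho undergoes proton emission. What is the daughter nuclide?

Proton emission: mass number changes by -1, atomic number by -1.
A: 141 − 1 = 140; Z: 67 − 1 = 66.
Z = 66 is dysprosium, so the daughter is ¹⁴⁰Dy.

Dy-140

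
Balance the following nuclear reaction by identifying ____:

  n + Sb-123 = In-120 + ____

alpha particle

Conserve mass number: 1 + 123 = 120 + A, so A = 4.
Conserve atomic number: 0 + 51 = 49 + Z, so Z = 2.
A = 4 and Z = 2 is He-4 — an alpha particle.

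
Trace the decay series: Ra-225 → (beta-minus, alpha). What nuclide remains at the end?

Start: (A, Z) = (225, 88).
After β⁻: (225, 89).
After α: (221, 87).
Z = 87 is francium.

Fr-221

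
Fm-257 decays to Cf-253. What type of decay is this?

ΔA = 253 − 257 = -4; ΔZ = 98 − 100 = -2.
A drops by 4 and Z drops by 2 — the signature of alpha emission.

alpha decay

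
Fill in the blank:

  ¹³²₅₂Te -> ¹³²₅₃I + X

beta-minus particle

Conserve mass number: 132 = 132 + A, so A = 0.
Conserve atomic number: 52 = 53 + Z, so Z = -1.
A = 0 and Z = -1 is ⁰₋₁e — a beta-minus particle.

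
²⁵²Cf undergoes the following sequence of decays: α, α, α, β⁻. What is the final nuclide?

Np-240

Start: (A, Z) = (252, 98).
After α: (248, 96).
After α: (244, 94).
After α: (240, 92).
After β⁻: (240, 93).
Z = 93 is neptunium.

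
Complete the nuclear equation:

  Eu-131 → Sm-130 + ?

Conserve mass number: 131 = 130 + A, so A = 1.
Conserve atomic number: 63 = 62 + Z, so Z = 1.
A = 1 and Z = 1 is H-1 — a proton.

proton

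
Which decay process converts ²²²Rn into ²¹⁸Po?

alpha decay

ΔA = 218 − 222 = -4; ΔZ = 84 − 86 = -2.
A drops by 4 and Z drops by 2 — the signature of alpha emission.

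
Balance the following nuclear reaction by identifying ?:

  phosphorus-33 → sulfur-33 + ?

beta-minus particle

Conserve mass number: 33 = 33 + A, so A = 0.
Conserve atomic number: 15 = 16 + Z, so Z = -1.
A = 0 and Z = -1 is e⁻ — a beta-minus particle.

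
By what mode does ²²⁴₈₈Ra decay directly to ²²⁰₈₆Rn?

alpha decay

ΔA = 220 − 224 = -4; ΔZ = 86 − 88 = -2.
A drops by 4 and Z drops by 2 — the signature of alpha emission.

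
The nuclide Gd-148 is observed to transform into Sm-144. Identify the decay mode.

ΔA = 144 − 148 = -4; ΔZ = 62 − 64 = -2.
A drops by 4 and Z drops by 2 — the signature of alpha emission.

alpha decay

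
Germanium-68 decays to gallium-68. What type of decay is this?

beta-plus decay or electron capture

ΔA = 68 − 68 = 0; ΔZ = 31 − 32 = -1.
A is unchanged and Z drops by 1 — a proton has become a neutron (β⁺ emission or electron capture).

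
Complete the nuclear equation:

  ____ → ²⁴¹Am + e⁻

Pu-241

Conserve mass number: A = 241 + 0, so A = 241.
Conserve atomic number: Z = 95 − 1, so Z = 94.
Z = 94 is plutonium, so the species is ²⁴¹Pu.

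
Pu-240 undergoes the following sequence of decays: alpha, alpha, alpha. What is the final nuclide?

Ra-228

Start: (A, Z) = (240, 94).
After α: (236, 92).
After α: (232, 90).
After α: (228, 88).
Z = 88 is radium.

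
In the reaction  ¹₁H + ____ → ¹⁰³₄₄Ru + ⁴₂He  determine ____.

Conserve mass number: 1 + A = 103 + 4, so A = 106.
Conserve atomic number: 1 + Z = 44 + 2, so Z = 45.
Z = 45 is rhodium, so the species is ¹⁰⁶₄₅Rh.

Rh-106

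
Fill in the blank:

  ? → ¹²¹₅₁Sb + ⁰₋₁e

Sn-121

Conserve mass number: A = 121 + 0, so A = 121.
Conserve atomic number: Z = 51 − 1, so Z = 50.
Z = 50 is tin, so the species is ¹²¹₅₀Sn.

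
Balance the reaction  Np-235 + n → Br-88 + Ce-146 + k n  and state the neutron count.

2

Conserve mass number: 236 = 88 + 146 + k, so k = 236 − 234 = 2.
Check atomic number: 93 = 35 + 58 + 0 = 93. ✓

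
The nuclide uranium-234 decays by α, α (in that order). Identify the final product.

Ra-226

Start: (A, Z) = (234, 92).
After α: (230, 90).
After α: (226, 88).
Z = 88 is radium.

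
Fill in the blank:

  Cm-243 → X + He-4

Pu-239

Conserve mass number: 243 = A + 4, so A = 239.
Conserve atomic number: 96 = Z + 2, so Z = 94.
Z = 94 is plutonium, so the species is Pu-239.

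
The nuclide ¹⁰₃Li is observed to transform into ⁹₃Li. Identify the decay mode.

neutron emission

ΔA = 9 − 10 = -1; ΔZ = 3 − 3 = +0.
A drops by 1 with Z unchanged — a neutron was emitted.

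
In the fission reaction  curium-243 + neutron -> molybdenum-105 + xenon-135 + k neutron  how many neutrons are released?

Conserve mass number: 244 = 105 + 135 + k, so k = 244 − 240 = 4.
Check atomic number: 96 = 42 + 54 + 0 = 96. ✓

4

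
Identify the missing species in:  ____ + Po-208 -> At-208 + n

proton

Conserve mass number: A + 208 = 208 + 1, so A = 1.
Conserve atomic number: Z + 84 = 85 + 0, so Z = 1.
A = 1 and Z = 1 is H-1 — a proton.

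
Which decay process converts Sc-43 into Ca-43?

beta-plus decay or electron capture

ΔA = 43 − 43 = 0; ΔZ = 20 − 21 = -1.
A is unchanged and Z drops by 1 — a proton has become a neutron (β⁺ emission or electron capture).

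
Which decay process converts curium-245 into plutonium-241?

alpha decay

ΔA = 241 − 245 = -4; ΔZ = 94 − 96 = -2.
A drops by 4 and Z drops by 2 — the signature of alpha emission.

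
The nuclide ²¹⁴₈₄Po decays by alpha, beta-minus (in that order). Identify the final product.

Start: (A, Z) = (214, 84).
After α: (210, 82).
After β⁻: (210, 83).
Z = 83 is bismuth.

Bi-210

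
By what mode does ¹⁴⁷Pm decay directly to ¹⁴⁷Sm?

beta-minus decay

ΔA = 147 − 147 = 0; ΔZ = 62 − 61 = +1.
A is unchanged and Z rises by 1 — a neutron has become a proton (β⁻ decay).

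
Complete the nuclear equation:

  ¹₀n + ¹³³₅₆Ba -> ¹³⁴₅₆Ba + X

Conserve mass number: 1 + 133 = 134 + A, so A = 0.
Conserve atomic number: 0 + 56 = 56 + Z, so Z = 0.
A = 0 and Z = 0 is ⁰₀γ — a gamma ray.

gamma ray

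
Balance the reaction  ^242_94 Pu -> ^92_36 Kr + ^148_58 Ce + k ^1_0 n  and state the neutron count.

Conserve mass number: 242 = 92 + 148 + k, so k = 242 − 240 = 2.
Check atomic number: 94 = 36 + 58 + 0 = 94. ✓

2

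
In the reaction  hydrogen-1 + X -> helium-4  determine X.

triton

Conserve mass number: 1 + A = 4, so A = 3.
Conserve atomic number: 1 + Z = 2, so Z = 1.
A = 3 and Z = 1 is hydrogen-3 — a triton.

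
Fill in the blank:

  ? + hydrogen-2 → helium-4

Conserve mass number: A + 2 = 4, so A = 2.
Conserve atomic number: Z + 1 = 2, so Z = 1.
A = 2 and Z = 1 is hydrogen-2 — a deuteron.

deuteron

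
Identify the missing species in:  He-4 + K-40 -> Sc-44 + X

Conserve mass number: 4 + 40 = 44 + A, so A = 0.
Conserve atomic number: 2 + 19 = 21 + Z, so Z = 0.
A = 0 and Z = 0 is γ — a gamma ray.

gamma ray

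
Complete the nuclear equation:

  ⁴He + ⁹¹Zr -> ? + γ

Mo-95

Conserve mass number: 4 + 91 = A + 0, so A = 95.
Conserve atomic number: 2 + 40 = Z + 0, so Z = 42.
Z = 42 is molybdenum, so the species is ⁹⁵Mo.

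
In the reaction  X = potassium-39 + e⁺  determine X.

Conserve mass number: A = 39 + 0, so A = 39.
Conserve atomic number: Z = 19 + 1, so Z = 20.
Z = 20 is calcium, so the species is calcium-39.

Ca-39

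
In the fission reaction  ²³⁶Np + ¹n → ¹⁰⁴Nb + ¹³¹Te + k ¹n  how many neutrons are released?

2

Conserve mass number: 237 = 104 + 131 + k, so k = 237 − 235 = 2.
Check atomic number: 93 = 41 + 52 + 0 = 93. ✓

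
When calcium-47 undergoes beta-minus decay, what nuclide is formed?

Sc-47

Beta-minus decay: mass number changes by +0, atomic number by +1.
A: 47 = 47; Z: 20 + 1 = 21.
Z = 21 is scandium, so the daughter is scandium-47.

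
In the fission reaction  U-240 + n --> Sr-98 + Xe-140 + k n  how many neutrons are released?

Conserve mass number: 241 = 98 + 140 + k, so k = 241 − 238 = 3.
Check atomic number: 92 = 38 + 54 + 0 = 92. ✓

3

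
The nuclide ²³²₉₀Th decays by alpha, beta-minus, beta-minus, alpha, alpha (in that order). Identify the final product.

Start: (A, Z) = (232, 90).
After α: (228, 88).
After β⁻: (228, 89).
After β⁻: (228, 90).
After α: (224, 88).
After α: (220, 86).
Z = 86 is radon.

Rn-220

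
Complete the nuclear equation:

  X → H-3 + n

H-4

Conserve mass number: A = 3 + 1, so A = 4.
Conserve atomic number: Z = 1 + 0, so Z = 1.
Z = 1 is hydrogen, so the species is H-4.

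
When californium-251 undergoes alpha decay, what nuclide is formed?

Alpha decay: mass number changes by -4, atomic number by -2.
A: 251 − 4 = 247; Z: 98 − 2 = 96.
Z = 96 is curium, so the daughter is curium-247.

Cm-247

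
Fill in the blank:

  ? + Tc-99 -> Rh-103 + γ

Conserve mass number: A + 99 = 103 + 0, so A = 4.
Conserve atomic number: Z + 43 = 45 + 0, so Z = 2.
A = 4 and Z = 2 is He-4 — an alpha particle.

alpha particle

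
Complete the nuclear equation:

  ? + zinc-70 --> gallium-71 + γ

Conserve mass number: A + 70 = 71 + 0, so A = 1.
Conserve atomic number: Z + 30 = 31 + 0, so Z = 1.
A = 1 and Z = 1 is hydrogen-1 — a proton.

proton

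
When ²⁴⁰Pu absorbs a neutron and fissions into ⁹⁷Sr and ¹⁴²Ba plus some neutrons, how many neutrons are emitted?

2

Conserve mass number: 241 = 97 + 142 + k, so k = 241 − 239 = 2.
Check atomic number: 94 = 38 + 56 + 0 = 94. ✓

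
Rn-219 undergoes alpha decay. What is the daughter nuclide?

Po-215

Alpha decay: mass number changes by -4, atomic number by -2.
A: 219 − 4 = 215; Z: 86 − 2 = 84.
Z = 84 is polonium, so the daughter is Po-215.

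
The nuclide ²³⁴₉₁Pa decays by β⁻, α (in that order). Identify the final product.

Start: (A, Z) = (234, 91).
After β⁻: (234, 92).
After α: (230, 90).
Z = 90 is thorium.

Th-230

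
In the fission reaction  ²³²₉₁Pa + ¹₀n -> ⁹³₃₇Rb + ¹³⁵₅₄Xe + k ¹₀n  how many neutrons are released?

Conserve mass number: 233 = 93 + 135 + k, so k = 233 − 228 = 5.
Check atomic number: 91 = 37 + 54 + 0 = 91. ✓

5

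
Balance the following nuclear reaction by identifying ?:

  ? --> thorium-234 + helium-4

Conserve mass number: A = 234 + 4, so A = 238.
Conserve atomic number: Z = 90 + 2, so Z = 92.
Z = 92 is uranium, so the species is uranium-238.

U-238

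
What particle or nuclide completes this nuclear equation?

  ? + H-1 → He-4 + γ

triton

Conserve mass number: A + 1 = 4 + 0, so A = 3.
Conserve atomic number: Z + 1 = 2 + 0, so Z = 1.
A = 3 and Z = 1 is H-3 — a triton.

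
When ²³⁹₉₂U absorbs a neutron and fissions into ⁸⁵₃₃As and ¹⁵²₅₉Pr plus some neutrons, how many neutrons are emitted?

3

Conserve mass number: 240 = 85 + 152 + k, so k = 240 − 237 = 3.
Check atomic number: 92 = 33 + 59 + 0 = 92. ✓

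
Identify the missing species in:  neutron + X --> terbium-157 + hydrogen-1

Conserve mass number: 1 + A = 157 + 1, so A = 157.
Conserve atomic number: 0 + Z = 65 + 1, so Z = 66.
Z = 66 is dysprosium, so the species is dysprosium-157.

Dy-157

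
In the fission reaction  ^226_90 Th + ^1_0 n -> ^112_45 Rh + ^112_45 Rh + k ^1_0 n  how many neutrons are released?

3

Conserve mass number: 227 = 112 + 112 + k, so k = 227 − 224 = 3.
Check atomic number: 90 = 45 + 45 + 0 = 90. ✓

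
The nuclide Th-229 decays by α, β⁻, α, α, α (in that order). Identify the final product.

Bi-213

Start: (A, Z) = (229, 90).
After α: (225, 88).
After β⁻: (225, 89).
After α: (221, 87).
After α: (217, 85).
After α: (213, 83).
Z = 83 is bismuth.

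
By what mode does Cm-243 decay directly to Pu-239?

ΔA = 239 − 243 = -4; ΔZ = 94 − 96 = -2.
A drops by 4 and Z drops by 2 — the signature of alpha emission.

alpha decay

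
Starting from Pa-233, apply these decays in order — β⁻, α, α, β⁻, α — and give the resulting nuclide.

Fr-221

Start: (A, Z) = (233, 91).
After β⁻: (233, 92).
After α: (229, 90).
After α: (225, 88).
After β⁻: (225, 89).
After α: (221, 87).
Z = 87 is francium.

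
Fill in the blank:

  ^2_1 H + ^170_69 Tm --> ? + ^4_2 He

Conserve mass number: 2 + 170 = A + 4, so A = 168.
Conserve atomic number: 1 + 69 = Z + 2, so Z = 68.
Z = 68 is erbium, so the species is ^168_68 Er.

Er-168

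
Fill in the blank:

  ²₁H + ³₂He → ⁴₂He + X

proton

Conserve mass number: 2 + 3 = 4 + A, so A = 1.
Conserve atomic number: 1 + 2 = 2 + Z, so Z = 1.
A = 1 and Z = 1 is ¹₁H — a proton.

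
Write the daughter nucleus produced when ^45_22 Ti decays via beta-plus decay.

Sc-45

Beta-plus decay: mass number changes by +0, atomic number by -1.
A: 45 = 45; Z: 22 − 1 = 21.
Z = 21 is scandium, so the daughter is ^45_21 Sc.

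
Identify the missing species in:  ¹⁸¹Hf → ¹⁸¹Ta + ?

beta-minus particle

Conserve mass number: 181 = 181 + A, so A = 0.
Conserve atomic number: 72 = 73 + Z, so Z = -1.
A = 0 and Z = -1 is e⁻ — a beta-minus particle.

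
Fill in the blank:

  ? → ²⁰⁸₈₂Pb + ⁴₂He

Po-212

Conserve mass number: A = 208 + 4, so A = 212.
Conserve atomic number: Z = 82 + 2, so Z = 84.
Z = 84 is polonium, so the species is ²¹²₈₄Po.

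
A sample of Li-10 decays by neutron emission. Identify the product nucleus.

Li-9

Neutron emission: mass number changes by -1, atomic number by +0.
A: 10 − 1 = 9; Z: 3 = 3.
Z = 3 is lithium, so the daughter is Li-9.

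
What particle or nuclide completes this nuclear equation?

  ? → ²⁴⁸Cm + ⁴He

Cf-252

Conserve mass number: A = 248 + 4, so A = 252.
Conserve atomic number: Z = 96 + 2, so Z = 98.
Z = 98 is californium, so the species is ²⁵²Cf.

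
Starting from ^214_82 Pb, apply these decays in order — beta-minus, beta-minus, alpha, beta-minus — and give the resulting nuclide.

Start: (A, Z) = (214, 82).
After β⁻: (214, 83).
After β⁻: (214, 84).
After α: (210, 82).
After β⁻: (210, 83).
Z = 83 is bismuth.

Bi-210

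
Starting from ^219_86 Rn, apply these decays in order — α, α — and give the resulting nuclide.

Pb-211

Start: (A, Z) = (219, 86).
After α: (215, 84).
After α: (211, 82).
Z = 82 is lead.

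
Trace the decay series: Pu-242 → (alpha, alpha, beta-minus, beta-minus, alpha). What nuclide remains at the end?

Th-230

Start: (A, Z) = (242, 94).
After α: (238, 92).
After α: (234, 90).
After β⁻: (234, 91).
After β⁻: (234, 92).
After α: (230, 90).
Z = 90 is thorium.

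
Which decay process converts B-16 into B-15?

ΔA = 15 − 16 = -1; ΔZ = 5 − 5 = +0.
A drops by 1 with Z unchanged — a neutron was emitted.

neutron emission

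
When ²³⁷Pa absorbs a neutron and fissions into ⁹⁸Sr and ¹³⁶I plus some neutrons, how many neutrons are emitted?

4

Conserve mass number: 238 = 98 + 136 + k, so k = 238 − 234 = 4.
Check atomic number: 91 = 38 + 53 + 0 = 91. ✓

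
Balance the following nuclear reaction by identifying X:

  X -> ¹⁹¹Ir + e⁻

Os-191

Conserve mass number: A = 191 + 0, so A = 191.
Conserve atomic number: Z = 77 − 1, so Z = 76.
Z = 76 is osmium, so the species is ¹⁹¹Os.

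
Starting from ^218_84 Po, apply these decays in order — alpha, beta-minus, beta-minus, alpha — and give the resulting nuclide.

Pb-210

Start: (A, Z) = (218, 84).
After α: (214, 82).
After β⁻: (214, 83).
After β⁻: (214, 84).
After α: (210, 82).
Z = 82 is lead.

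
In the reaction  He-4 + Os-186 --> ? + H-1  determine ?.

Conserve mass number: 4 + 186 = A + 1, so A = 189.
Conserve atomic number: 2 + 76 = Z + 1, so Z = 77.
Z = 77 is iridium, so the species is Ir-189.

Ir-189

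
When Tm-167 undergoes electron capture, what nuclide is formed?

Er-167

Electron capture: mass number changes by +0, atomic number by -1.
A: 167 = 167; Z: 69 − 1 = 68.
Z = 68 is erbium, so the daughter is Er-167.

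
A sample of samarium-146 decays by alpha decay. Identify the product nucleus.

Alpha decay: mass number changes by -4, atomic number by -2.
A: 146 − 4 = 142; Z: 62 − 2 = 60.
Z = 60 is neodymium, so the daughter is neodymium-142.

Nd-142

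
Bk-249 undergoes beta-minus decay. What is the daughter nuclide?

Beta-minus decay: mass number changes by +0, atomic number by +1.
A: 249 = 249; Z: 97 + 1 = 98.
Z = 98 is californium, so the daughter is Cf-249.

Cf-249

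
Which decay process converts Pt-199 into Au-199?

beta-minus decay

ΔA = 199 − 199 = 0; ΔZ = 79 − 78 = +1.
A is unchanged and Z rises by 1 — a neutron has become a proton (β⁻ decay).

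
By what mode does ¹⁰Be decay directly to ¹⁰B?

beta-minus decay

ΔA = 10 − 10 = 0; ΔZ = 5 − 4 = +1.
A is unchanged and Z rises by 1 — a neutron has become a proton (β⁻ decay).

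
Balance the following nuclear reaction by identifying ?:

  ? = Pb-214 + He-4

Po-218

Conserve mass number: A = 214 + 4, so A = 218.
Conserve atomic number: Z = 82 + 2, so Z = 84.
Z = 84 is polonium, so the species is Po-218.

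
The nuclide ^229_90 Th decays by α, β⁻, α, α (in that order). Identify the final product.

Start: (A, Z) = (229, 90).
After α: (225, 88).
After β⁻: (225, 89).
After α: (221, 87).
After α: (217, 85).
Z = 85 is astatine.

At-217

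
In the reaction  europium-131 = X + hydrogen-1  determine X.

Sm-130

Conserve mass number: 131 = A + 1, so A = 130.
Conserve atomic number: 63 = Z + 1, so Z = 62.
Z = 62 is samarium, so the species is samarium-130.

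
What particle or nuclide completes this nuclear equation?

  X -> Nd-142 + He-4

Sm-146

Conserve mass number: A = 142 + 4, so A = 146.
Conserve atomic number: Z = 60 + 2, so Z = 62.
Z = 62 is samarium, so the species is Sm-146.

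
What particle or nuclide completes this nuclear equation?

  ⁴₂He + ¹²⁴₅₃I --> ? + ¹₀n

Cs-127

Conserve mass number: 4 + 124 = A + 1, so A = 127.
Conserve atomic number: 2 + 53 = Z + 0, so Z = 55.
Z = 55 is caesium, so the species is ¹²⁷₅₅Cs.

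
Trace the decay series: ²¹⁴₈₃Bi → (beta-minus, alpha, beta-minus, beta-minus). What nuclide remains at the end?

Start: (A, Z) = (214, 83).
After β⁻: (214, 84).
After α: (210, 82).
After β⁻: (210, 83).
After β⁻: (210, 84).
Z = 84 is polonium.

Po-210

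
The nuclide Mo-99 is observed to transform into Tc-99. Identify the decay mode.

beta-minus decay

ΔA = 99 − 99 = 0; ΔZ = 43 − 42 = +1.
A is unchanged and Z rises by 1 — a neutron has become a proton (β⁻ decay).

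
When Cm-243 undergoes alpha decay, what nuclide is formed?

Alpha decay: mass number changes by -4, atomic number by -2.
A: 243 − 4 = 239; Z: 96 − 2 = 94.
Z = 94 is plutonium, so the daughter is Pu-239.

Pu-239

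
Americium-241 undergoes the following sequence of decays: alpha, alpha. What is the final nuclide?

Pa-233

Start: (A, Z) = (241, 95).
After α: (237, 93).
After α: (233, 91).
Z = 91 is protactinium.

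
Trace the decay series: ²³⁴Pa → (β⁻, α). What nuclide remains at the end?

Th-230

Start: (A, Z) = (234, 91).
After β⁻: (234, 92).
After α: (230, 90).
Z = 90 is thorium.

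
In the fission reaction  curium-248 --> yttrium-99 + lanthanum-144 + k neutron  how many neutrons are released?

5

Conserve mass number: 248 = 99 + 144 + k, so k = 248 − 243 = 5.
Check atomic number: 96 = 39 + 57 + 0 = 96. ✓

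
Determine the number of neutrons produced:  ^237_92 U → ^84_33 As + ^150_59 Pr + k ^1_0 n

3

Conserve mass number: 237 = 84 + 150 + k, so k = 237 − 234 = 3.
Check atomic number: 92 = 33 + 59 + 0 = 92. ✓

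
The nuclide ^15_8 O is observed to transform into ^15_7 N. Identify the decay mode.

beta-plus decay or electron capture

ΔA = 15 − 15 = 0; ΔZ = 7 − 8 = -1.
A is unchanged and Z drops by 1 — a proton has become a neutron (β⁺ emission or electron capture).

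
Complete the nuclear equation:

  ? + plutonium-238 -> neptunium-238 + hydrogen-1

neutron

Conserve mass number: A + 238 = 238 + 1, so A = 1.
Conserve atomic number: Z + 94 = 93 + 1, so Z = 0.
A = 1 and Z = 0 is neutron — a neutron.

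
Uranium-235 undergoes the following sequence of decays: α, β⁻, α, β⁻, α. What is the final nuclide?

Ra-223

Start: (A, Z) = (235, 92).
After α: (231, 90).
After β⁻: (231, 91).
After α: (227, 89).
After β⁻: (227, 90).
After α: (223, 88).
Z = 88 is radium.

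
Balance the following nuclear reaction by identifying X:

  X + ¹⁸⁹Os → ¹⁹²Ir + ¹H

Conserve mass number: A + 189 = 192 + 1, so A = 4.
Conserve atomic number: Z + 76 = 77 + 1, so Z = 2.
A = 4 and Z = 2 is ⁴He — an alpha particle.

alpha particle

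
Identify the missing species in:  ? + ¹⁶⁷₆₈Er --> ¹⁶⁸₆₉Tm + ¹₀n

Conserve mass number: A + 167 = 168 + 1, so A = 2.
Conserve atomic number: Z + 68 = 69 + 0, so Z = 1.
A = 2 and Z = 1 is ²₁H — a deuteron.

deuteron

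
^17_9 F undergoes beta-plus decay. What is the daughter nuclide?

Beta-plus decay: mass number changes by +0, atomic number by -1.
A: 17 = 17; Z: 9 − 1 = 8.
Z = 8 is oxygen, so the daughter is ^17_8 O.

O-17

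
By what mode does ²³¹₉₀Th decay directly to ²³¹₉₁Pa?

ΔA = 231 − 231 = 0; ΔZ = 91 − 90 = +1.
A is unchanged and Z rises by 1 — a neutron has become a proton (β⁻ decay).

beta-minus decay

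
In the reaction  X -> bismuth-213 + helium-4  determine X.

At-217

Conserve mass number: A = 213 + 4, so A = 217.
Conserve atomic number: Z = 83 + 2, so Z = 85.
Z = 85 is astatine, so the species is astatine-217.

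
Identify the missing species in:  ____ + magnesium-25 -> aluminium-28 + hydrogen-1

Conserve mass number: A + 25 = 28 + 1, so A = 4.
Conserve atomic number: Z + 12 = 13 + 1, so Z = 2.
A = 4 and Z = 2 is helium-4 — an alpha particle.

alpha particle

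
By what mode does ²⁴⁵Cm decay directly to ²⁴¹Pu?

ΔA = 241 − 245 = -4; ΔZ = 94 − 96 = -2.
A drops by 4 and Z drops by 2 — the signature of alpha emission.

alpha decay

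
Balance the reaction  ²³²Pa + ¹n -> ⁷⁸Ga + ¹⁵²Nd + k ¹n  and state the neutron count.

Conserve mass number: 233 = 78 + 152 + k, so k = 233 − 230 = 3.
Check atomic number: 91 = 31 + 60 + 0 = 91. ✓

3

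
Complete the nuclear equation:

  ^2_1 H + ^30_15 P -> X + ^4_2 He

Conserve mass number: 2 + 30 = A + 4, so A = 28.
Conserve atomic number: 1 + 15 = Z + 2, so Z = 14.
Z = 14 is silicon, so the species is ^28_14 Si.

Si-28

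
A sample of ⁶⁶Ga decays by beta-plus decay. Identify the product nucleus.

Beta-plus decay: mass number changes by +0, atomic number by -1.
A: 66 = 66; Z: 31 − 1 = 30.
Z = 30 is zinc, so the daughter is ⁶⁶Zn.

Zn-66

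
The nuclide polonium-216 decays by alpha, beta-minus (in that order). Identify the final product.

Start: (A, Z) = (216, 84).
After α: (212, 82).
After β⁻: (212, 83).
Z = 83 is bismuth.

Bi-212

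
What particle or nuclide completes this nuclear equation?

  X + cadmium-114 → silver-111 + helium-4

Conserve mass number: A + 114 = 111 + 4, so A = 1.
Conserve atomic number: Z + 48 = 47 + 2, so Z = 1.
A = 1 and Z = 1 is hydrogen-1 — a proton.

proton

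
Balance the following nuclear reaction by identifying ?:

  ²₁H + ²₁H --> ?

He-4

Conserve mass number: 2 + 2 = A, so A = 4.
Conserve atomic number: 1 + 1 = Z, so Z = 2.
A = 4 and Z = 2 is ⁴₂He — an alpha particle.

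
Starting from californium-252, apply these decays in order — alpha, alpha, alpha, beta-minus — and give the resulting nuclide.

Np-240

Start: (A, Z) = (252, 98).
After α: (248, 96).
After α: (244, 94).
After α: (240, 92).
After β⁻: (240, 93).
Z = 93 is neptunium.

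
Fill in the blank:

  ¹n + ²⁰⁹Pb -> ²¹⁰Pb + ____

Conserve mass number: 1 + 209 = 210 + A, so A = 0.
Conserve atomic number: 0 + 82 = 82 + Z, so Z = 0.
A = 0 and Z = 0 is γ — a gamma ray.

gamma ray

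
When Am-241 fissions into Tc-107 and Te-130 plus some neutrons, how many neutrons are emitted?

4

Conserve mass number: 241 = 107 + 130 + k, so k = 241 − 237 = 4.
Check atomic number: 95 = 43 + 52 + 0 = 95. ✓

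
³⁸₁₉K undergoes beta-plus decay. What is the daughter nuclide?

Beta-plus decay: mass number changes by +0, atomic number by -1.
A: 38 = 38; Z: 19 − 1 = 18.
Z = 18 is argon, so the daughter is ³⁸₁₈Ar.

Ar-38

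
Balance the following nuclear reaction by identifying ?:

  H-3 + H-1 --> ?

Conserve mass number: 3 + 1 = A, so A = 4.
Conserve atomic number: 1 + 1 = Z, so Z = 2.
A = 4 and Z = 2 is He-4 — an alpha particle.

He-4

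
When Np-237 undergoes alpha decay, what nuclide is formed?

Pa-233

Alpha decay: mass number changes by -4, atomic number by -2.
A: 237 − 4 = 233; Z: 93 − 2 = 91.
Z = 91 is protactinium, so the daughter is Pa-233.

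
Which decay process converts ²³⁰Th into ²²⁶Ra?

alpha decay

ΔA = 226 − 230 = -4; ΔZ = 88 − 90 = -2.
A drops by 4 and Z drops by 2 — the signature of alpha emission.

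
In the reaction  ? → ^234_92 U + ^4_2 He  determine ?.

Conserve mass number: A = 234 + 4, so A = 238.
Conserve atomic number: Z = 92 + 2, so Z = 94.
Z = 94 is plutonium, so the species is ^238_94 Pu.

Pu-238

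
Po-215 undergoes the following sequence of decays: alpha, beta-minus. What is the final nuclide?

Bi-211

Start: (A, Z) = (215, 84).
After α: (211, 82).
After β⁻: (211, 83).
Z = 83 is bismuth.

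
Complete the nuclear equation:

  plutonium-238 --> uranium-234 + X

Conserve mass number: 238 = 234 + A, so A = 4.
Conserve atomic number: 94 = 92 + Z, so Z = 2.
A = 4 and Z = 2 is helium-4 — an alpha particle.

alpha particle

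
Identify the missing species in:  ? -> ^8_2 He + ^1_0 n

He-9

Conserve mass number: A = 8 + 1, so A = 9.
Conserve atomic number: Z = 2 + 0, so Z = 2.
Z = 2 is helium, so the species is ^9_2 He.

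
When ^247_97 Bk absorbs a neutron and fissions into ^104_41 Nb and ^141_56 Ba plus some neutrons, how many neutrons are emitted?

Conserve mass number: 248 = 104 + 141 + k, so k = 248 − 245 = 3.
Check atomic number: 97 = 41 + 56 + 0 = 97. ✓

3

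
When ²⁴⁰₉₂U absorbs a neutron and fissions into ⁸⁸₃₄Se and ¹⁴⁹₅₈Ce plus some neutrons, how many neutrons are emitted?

4

Conserve mass number: 241 = 88 + 149 + k, so k = 241 − 237 = 4.
Check atomic number: 92 = 34 + 58 + 0 = 92. ✓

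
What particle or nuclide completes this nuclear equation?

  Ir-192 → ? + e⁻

Conserve mass number: 192 = A + 0, so A = 192.
Conserve atomic number: 77 = Z − 1, so Z = 78.
Z = 78 is platinum, so the species is Pt-192.

Pt-192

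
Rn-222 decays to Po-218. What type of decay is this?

alpha decay

ΔA = 218 − 222 = -4; ΔZ = 84 − 86 = -2.
A drops by 4 and Z drops by 2 — the signature of alpha emission.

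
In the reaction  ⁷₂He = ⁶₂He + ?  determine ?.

neutron

Conserve mass number: 7 = 6 + A, so A = 1.
Conserve atomic number: 2 = 2 + Z, so Z = 0.
A = 1 and Z = 0 is ¹₀n — a neutron.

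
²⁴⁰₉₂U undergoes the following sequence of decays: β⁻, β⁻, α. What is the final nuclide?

U-236

Start: (A, Z) = (240, 92).
After β⁻: (240, 93).
After β⁻: (240, 94).
After α: (236, 92).
Z = 92 is uranium.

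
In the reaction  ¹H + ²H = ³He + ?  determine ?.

Conserve mass number: 1 + 2 = 3 + A, so A = 0.
Conserve atomic number: 1 + 1 = 2 + Z, so Z = 0.
A = 0 and Z = 0 is γ — a gamma ray.

gamma ray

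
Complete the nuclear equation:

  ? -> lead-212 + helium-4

Po-216

Conserve mass number: A = 212 + 4, so A = 216.
Conserve atomic number: Z = 82 + 2, so Z = 84.
Z = 84 is polonium, so the species is polonium-216.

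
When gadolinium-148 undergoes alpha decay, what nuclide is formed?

Sm-144

Alpha decay: mass number changes by -4, atomic number by -2.
A: 148 − 4 = 144; Z: 64 − 2 = 62.
Z = 62 is samarium, so the daughter is samarium-144.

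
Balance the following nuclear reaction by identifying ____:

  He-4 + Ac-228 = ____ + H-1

Conserve mass number: 4 + 228 = A + 1, so A = 231.
Conserve atomic number: 2 + 89 = Z + 1, so Z = 90.
Z = 90 is thorium, so the species is Th-231.

Th-231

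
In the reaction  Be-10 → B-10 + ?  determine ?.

Conserve mass number: 10 = 10 + A, so A = 0.
Conserve atomic number: 4 = 5 + Z, so Z = -1.
A = 0 and Z = -1 is e⁻ — a beta-minus particle.

beta-minus particle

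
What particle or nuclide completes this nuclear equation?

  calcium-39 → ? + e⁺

K-39

Conserve mass number: 39 = A + 0, so A = 39.
Conserve atomic number: 20 = Z + 1, so Z = 19.
Z = 19 is potassium, so the species is potassium-39.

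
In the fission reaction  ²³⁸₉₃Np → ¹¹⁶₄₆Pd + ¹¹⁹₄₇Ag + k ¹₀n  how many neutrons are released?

3

Conserve mass number: 238 = 116 + 119 + k, so k = 238 − 235 = 3.
Check atomic number: 93 = 46 + 47 + 0 = 93. ✓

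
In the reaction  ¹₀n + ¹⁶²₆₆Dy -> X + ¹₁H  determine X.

Tb-162

Conserve mass number: 1 + 162 = A + 1, so A = 162.
Conserve atomic number: 0 + 66 = Z + 1, so Z = 65.
Z = 65 is terbium, so the species is ¹⁶²₆₅Tb.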